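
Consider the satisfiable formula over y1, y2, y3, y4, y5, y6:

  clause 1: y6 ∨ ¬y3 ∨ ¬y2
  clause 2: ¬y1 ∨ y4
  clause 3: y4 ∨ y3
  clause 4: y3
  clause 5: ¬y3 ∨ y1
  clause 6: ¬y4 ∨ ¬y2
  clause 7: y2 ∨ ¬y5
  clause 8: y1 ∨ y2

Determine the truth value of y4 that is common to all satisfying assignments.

True

Suppose y4 = False.
Unit clause (¬y1) forces y1 = False.
Unit clause (y3) forces y3 = True.
That conflicts with the unit clause (¬y3).
So every satisfying assignment has y4 = True.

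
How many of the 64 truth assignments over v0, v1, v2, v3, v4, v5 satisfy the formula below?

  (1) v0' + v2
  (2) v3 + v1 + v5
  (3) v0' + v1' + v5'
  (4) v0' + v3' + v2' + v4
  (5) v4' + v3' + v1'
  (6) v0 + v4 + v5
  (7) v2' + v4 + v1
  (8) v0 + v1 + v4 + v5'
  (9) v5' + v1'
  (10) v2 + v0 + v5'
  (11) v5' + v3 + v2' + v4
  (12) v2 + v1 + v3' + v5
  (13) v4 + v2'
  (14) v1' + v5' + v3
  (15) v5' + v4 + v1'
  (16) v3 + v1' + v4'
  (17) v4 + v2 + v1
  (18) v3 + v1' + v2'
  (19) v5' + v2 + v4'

6

There are 2^6 = 64 truth assignments over (v0, v1, v2, v3, v4, v5).
Split on v1. With v1 = 1, the clauses containing v1 are satisfied and v1' drops from the rest; 0 of the 2^5 = 32 assignments to the other variables satisfy what remains.
With v1 = 0, by the same count on the reduced clause set, 6 assignments work.
(One model: v0=F, v1=F, v2=T, v3=F, v4=T, v5=T.)
Total: 0 + 6 = 6.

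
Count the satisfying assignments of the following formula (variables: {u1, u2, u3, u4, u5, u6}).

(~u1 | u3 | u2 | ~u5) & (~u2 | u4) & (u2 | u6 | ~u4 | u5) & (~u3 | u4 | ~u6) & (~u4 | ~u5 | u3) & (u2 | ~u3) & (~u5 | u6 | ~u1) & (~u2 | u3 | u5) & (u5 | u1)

10

There are 2^6 = 64 truth assignments over (u1, u2, u3, u4, u5, u6).
Split on u3. With u3 = 1, the clauses containing u3 are satisfied and ~u3 drops from the rest; 5 of the 2^5 = 32 assignments to the other variables satisfy what remains.
With u3 = 0, by the same count on the reduced clause set, 5 assignments work.
(One model: u1=F, u2=F, u3=F, u4=F, u5=T, u6=F.)
Total: 5 + 5 = 10.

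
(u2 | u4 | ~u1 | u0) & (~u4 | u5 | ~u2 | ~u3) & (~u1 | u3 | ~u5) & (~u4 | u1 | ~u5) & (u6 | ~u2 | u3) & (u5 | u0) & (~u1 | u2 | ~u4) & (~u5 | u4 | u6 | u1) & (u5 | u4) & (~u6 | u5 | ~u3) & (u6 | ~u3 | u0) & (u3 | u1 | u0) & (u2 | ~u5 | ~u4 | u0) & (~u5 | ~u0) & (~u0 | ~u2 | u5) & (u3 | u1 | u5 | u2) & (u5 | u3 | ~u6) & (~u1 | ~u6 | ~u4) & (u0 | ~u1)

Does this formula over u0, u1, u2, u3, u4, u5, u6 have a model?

Satisfiable

Branch on u5: set u5 = 0.
From the singleton clause (u0), u0 = 1.
From the singleton clause (u4), u4 = 1.
From the singleton clause (~u2), u2 = 0.
From the singleton clause (~u1), u1 = 0.
From the singleton clause (u3), u3 = 1.
From the singleton clause (~u6), u6 = 0.
This assignment satisfies each clause.
A satisfying assignment: u0 ↦ 1, u1 ↦ 0, u2 ↦ 0, u3 ↦ 1, u4 ↦ 1, u5 ↦ 0, u6 ↦ 0.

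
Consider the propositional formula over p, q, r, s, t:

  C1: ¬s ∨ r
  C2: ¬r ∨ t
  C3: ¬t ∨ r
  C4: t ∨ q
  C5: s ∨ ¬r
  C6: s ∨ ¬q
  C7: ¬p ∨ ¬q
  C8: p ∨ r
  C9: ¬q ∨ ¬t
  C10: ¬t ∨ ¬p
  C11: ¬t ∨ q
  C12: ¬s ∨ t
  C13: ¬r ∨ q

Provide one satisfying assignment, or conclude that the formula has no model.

UNSATISFIABLE

Case s = False:
(¬r) alone gives r = False.
(¬t) alone gives t = False.
(q) alone gives q = True.
Now (¬q) is unsatisfied and unit — conflict.
Undo s and try s = True.
(r) alone gives r = True.
(t) alone gives t = True.
(¬q) alone gives q = False.
Now (q) is unsatisfied and unit — conflict.
Either choice for s ends in contradiction.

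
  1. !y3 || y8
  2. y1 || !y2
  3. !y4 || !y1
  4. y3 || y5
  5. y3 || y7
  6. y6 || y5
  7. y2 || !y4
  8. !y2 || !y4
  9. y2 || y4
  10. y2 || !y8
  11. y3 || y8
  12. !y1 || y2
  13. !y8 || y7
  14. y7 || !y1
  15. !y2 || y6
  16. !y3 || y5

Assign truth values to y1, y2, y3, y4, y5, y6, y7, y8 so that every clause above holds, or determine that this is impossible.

y1: true, y2: true, y3: true, y4: false, y5: true, y6: true, y7: true, y8: true

Case y3 = true:
Unit clause (y8) forces y8 = true.
Unit clause (y2) forces y2 = true.
Unit clause (y1) forces y1 = true.
Unit clause (!y4) forces y4 = false.
Unit clause (y7) forces y7 = true.
Unit clause (y6) forces y6 = true.
Unit clause (y5) forces y5 = true.
Every clause now holds.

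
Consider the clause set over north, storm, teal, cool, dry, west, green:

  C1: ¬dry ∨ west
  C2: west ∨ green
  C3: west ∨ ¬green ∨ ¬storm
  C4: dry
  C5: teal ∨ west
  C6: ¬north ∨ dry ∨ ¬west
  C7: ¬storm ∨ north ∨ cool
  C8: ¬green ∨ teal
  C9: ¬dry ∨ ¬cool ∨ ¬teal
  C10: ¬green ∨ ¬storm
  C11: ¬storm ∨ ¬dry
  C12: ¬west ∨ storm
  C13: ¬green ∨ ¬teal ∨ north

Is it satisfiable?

From the singleton clause (dry), dry = True.
From the singleton clause (west), west = True.
From the singleton clause (¬storm), storm = False.
That conflicts with the unit clause (storm).
No assignment satisfies every clause.

No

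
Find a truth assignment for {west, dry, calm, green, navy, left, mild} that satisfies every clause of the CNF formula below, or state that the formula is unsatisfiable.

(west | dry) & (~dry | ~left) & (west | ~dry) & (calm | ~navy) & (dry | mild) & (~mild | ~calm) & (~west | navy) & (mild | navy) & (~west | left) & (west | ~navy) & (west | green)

UNSATISFIABLE

Suppose west = 1.
The clause (navy) is unit, so navy = 1.
The clause (calm) is unit, so calm = 1.
The clause (~mild) is unit, so mild = 0.
The clause (dry) is unit, so dry = 1.
The clause (~left) is unit, so left = 0.
But (left) is also a unit clause — contradiction.
Undo west and try west = 0.
The clause (dry) is unit, so dry = 1.
But (~dry) is also a unit clause — contradiction.
Both values of west lead to a conflict.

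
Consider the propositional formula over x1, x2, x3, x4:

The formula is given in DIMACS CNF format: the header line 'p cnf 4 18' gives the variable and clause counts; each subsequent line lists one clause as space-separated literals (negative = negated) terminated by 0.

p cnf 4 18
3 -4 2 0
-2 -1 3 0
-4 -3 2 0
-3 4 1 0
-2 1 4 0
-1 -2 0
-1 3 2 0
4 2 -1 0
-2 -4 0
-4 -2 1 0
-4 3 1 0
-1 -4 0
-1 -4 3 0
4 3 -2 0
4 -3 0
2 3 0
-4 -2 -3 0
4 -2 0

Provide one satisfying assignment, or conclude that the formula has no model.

Branch on x1: set x1 = False.
Branch on x3: set x3 = False.
Unit clause (¬x4) forces x4 = False.
Unit clause (¬x2) forces x2 = False.
But (x2) is also a unit clause — contradiction.
That branch fails; take x3 = True instead.
Unit clause (x4) forces x4 = True.
Unit clause (x2) forces x2 = True.
But (¬x2) is also a unit clause — contradiction.
Either choice for x3 ends in contradiction.
That branch fails; take x1 = True instead.
Unit clause (¬x2) forces x2 = False.
Unit clause (x3) forces x3 = True.
Unit clause (¬x4) forces x4 = False.
But (x4) is also a unit clause — contradiction.
Either choice for x1 ends in contradiction.

UNSATISFIABLE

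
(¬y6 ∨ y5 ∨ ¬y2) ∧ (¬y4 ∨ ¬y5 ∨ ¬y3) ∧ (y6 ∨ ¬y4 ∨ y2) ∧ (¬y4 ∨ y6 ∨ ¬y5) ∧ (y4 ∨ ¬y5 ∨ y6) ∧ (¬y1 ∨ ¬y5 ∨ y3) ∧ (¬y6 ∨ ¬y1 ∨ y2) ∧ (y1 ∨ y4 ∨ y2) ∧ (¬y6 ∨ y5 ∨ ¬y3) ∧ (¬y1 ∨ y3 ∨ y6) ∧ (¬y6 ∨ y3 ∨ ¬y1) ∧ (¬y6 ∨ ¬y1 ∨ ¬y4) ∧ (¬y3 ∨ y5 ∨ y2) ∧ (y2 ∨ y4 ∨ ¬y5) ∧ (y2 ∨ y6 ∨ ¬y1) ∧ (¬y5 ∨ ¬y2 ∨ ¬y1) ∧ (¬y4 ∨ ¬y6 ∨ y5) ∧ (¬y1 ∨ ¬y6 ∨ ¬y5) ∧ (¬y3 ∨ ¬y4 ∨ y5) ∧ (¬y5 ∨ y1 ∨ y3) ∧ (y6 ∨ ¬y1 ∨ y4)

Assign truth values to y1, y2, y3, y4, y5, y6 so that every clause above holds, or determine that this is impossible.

y1=False; y2=True; y3=True; y4=False; y5=True; y6=True

Suppose y6 = True.
Suppose y5 = True.
(¬y1) alone gives y1 = False.
(y3) alone gives y3 = True.
(¬y4) alone gives y4 = False.
(y2) alone gives y2 = True.
All clauses are satisfied.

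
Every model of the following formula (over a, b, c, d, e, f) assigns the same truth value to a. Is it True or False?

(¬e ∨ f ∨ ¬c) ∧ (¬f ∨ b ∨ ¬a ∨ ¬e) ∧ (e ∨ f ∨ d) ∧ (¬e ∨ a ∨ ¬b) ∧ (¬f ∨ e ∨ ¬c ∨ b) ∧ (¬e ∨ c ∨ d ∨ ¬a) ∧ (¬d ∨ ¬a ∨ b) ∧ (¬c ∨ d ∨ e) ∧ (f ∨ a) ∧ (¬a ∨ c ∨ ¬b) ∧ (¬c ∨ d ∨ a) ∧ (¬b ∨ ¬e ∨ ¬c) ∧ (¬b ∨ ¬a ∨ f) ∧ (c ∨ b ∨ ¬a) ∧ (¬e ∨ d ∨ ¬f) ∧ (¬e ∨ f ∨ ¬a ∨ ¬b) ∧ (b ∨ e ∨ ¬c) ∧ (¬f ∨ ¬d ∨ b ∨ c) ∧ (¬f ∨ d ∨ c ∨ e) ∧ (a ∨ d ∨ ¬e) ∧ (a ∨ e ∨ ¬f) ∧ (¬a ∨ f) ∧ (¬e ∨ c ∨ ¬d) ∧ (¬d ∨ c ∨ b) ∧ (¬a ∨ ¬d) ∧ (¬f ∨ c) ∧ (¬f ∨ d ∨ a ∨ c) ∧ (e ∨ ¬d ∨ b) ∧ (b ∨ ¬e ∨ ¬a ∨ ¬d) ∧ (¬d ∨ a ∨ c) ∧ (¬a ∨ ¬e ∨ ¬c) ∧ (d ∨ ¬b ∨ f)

False

Suppose a = True.
The clause (f) is unit, so f = True.
The clause (¬d) is unit, so d = False.
The clause (¬e) is unit, so e = False.
The clause (¬c) is unit, so c = False.
But (c) is also a unit clause — contradiction.
So every satisfying assignment has a = False.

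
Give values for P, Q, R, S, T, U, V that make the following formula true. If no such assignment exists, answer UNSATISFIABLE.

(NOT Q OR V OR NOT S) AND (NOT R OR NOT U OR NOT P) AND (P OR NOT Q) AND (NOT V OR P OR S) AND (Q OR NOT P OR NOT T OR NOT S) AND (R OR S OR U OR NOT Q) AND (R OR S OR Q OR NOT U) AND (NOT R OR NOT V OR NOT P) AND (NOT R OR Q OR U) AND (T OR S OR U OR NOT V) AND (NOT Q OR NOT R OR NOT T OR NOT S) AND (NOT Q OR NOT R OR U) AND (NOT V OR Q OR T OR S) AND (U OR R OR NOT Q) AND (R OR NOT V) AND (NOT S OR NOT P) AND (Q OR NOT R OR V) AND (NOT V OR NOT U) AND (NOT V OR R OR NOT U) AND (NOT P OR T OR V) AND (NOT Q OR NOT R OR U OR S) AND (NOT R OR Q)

P: false; Q: false; R: false; S: false; T: true; U: false; V: false

Branch on P: set P = false.
From the singleton clause (NOT Q), Q = false.
From the singleton clause (NOT R), R = false.
From the singleton clause (NOT V), V = false.
Branch on S: set S = false.
From the singleton clause (NOT U), U = false.
Every clause is now satisfied; T is unconstrained.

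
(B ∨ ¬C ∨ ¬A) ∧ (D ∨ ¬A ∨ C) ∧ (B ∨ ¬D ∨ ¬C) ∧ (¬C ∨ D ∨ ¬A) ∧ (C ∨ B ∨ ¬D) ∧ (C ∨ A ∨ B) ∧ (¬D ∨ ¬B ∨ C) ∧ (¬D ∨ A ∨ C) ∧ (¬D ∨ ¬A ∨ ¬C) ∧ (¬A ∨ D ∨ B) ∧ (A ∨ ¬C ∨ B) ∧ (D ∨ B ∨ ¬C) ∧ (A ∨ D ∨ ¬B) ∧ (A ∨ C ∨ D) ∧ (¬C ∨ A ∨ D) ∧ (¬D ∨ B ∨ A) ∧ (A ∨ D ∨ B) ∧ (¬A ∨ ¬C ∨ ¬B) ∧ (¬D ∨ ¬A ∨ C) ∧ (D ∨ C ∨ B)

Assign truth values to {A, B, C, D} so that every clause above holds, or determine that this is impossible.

A ↦ False; B ↦ True; C ↦ True; D ↦ True

Case B = True:
Case D = True:
From the singleton clause (C), C = True.
From the singleton clause (¬A), A = False.
All clauses are satisfied.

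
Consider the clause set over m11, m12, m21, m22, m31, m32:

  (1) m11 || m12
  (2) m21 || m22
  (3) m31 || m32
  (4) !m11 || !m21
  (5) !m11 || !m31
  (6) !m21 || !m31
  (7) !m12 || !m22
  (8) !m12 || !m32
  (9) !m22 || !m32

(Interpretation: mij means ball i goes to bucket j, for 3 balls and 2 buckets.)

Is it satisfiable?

Branch on m11: set m11 = true.
From the singleton clause (!m21), m21 = false.
From the singleton clause (m22), m22 = true.
From the singleton clause (!m31), m31 = false.
From the singleton clause (m32), m32 = true.
Now (!m32) is unsatisfied and unit — conflict.
That branch fails; take m11 = false instead.
From the singleton clause (m12), m12 = true.
From the singleton clause (!m22), m22 = false.
From the singleton clause (m21), m21 = true.
From the singleton clause (!m31), m31 = false.
From the singleton clause (m32), m32 = true.
Now (!m32) is unsatisfied and unit — conflict.
Either choice for m11 ends in contradiction.
No assignment satisfies every clause.

No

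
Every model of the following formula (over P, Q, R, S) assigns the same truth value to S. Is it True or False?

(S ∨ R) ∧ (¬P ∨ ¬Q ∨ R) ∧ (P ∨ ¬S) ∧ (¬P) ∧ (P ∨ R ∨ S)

False

Suppose S = True.
Unit clause (P) forces P = True.
That conflicts with the unit clause (¬P).
So every satisfying assignment has S = False.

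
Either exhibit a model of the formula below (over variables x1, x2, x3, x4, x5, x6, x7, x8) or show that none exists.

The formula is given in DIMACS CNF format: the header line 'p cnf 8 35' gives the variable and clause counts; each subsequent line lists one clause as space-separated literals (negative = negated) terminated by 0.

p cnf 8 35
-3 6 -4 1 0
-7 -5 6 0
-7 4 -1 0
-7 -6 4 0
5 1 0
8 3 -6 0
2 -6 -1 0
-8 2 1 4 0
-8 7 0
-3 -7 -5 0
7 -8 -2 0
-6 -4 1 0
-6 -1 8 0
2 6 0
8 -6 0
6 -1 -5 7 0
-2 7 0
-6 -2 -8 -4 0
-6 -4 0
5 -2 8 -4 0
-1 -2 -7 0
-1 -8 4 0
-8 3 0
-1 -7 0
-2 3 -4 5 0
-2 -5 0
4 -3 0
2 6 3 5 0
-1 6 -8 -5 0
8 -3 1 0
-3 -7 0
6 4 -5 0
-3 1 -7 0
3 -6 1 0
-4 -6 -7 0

Branch on x5: set x5 = True.
Unit clause (¬x2) forces x2 = False.
Unit clause (x6) forces x6 = True.
Unit clause (¬x1) forces x1 = False.
Unit clause (¬x4) forces x4 = False.
Unit clause (¬x7) forces x7 = False.
Unit clause (¬x8) forces x8 = False.
Now (x8) is unsatisfied and unit — conflict.
So x5 must be the other value — set x5 = False.
Unit clause (x1) forces x1 = True.
Unit clause (¬x7) forces x7 = False.
Unit clause (¬x8) forces x8 = False.
Unit clause (¬x6) forces x6 = False.
Unit clause (x2) forces x2 = True.
Now (¬x2) is unsatisfied and unit — conflict.
Neither x5 = True nor x5 = False works.

UNSATISFIABLE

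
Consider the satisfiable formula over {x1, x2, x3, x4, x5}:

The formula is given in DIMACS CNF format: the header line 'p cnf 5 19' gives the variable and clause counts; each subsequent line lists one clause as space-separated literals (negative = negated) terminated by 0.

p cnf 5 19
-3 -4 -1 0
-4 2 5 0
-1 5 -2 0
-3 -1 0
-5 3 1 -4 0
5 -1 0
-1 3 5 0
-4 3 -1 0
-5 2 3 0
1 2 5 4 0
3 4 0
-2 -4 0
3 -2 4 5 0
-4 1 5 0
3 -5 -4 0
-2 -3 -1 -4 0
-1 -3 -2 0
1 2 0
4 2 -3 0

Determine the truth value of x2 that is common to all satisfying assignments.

Suppose x2 = False.
From the singleton clause (x1), x1 = True.
From the singleton clause (¬x3), x3 = False.
From the singleton clause (x5), x5 = True.
That conflicts with the unit clause (¬x5).
So every satisfying assignment has x2 = True.

True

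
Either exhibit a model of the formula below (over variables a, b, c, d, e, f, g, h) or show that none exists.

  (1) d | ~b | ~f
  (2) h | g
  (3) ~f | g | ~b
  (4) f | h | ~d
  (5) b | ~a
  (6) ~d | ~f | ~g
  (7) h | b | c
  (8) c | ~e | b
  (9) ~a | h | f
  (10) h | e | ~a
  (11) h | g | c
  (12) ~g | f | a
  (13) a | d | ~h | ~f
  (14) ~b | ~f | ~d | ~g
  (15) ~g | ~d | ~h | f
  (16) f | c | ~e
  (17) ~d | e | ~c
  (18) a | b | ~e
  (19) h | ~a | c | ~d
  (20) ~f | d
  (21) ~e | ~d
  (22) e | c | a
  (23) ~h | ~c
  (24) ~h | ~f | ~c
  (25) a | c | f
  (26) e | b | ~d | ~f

a: 1,  b: 1,  c: 0,  d: 0,  e: 0,  f: 0,  g: 1,  h: 1

Try h = 1.
Unit clause (~c) forces c = 0.
Try b = 1.
Try d = 0.
Unit clause (~f) forces f = 0.
Unit clause (~e) forces e = 0.
Unit clause (a) forces a = 1.
All clauses hold; g can take either value.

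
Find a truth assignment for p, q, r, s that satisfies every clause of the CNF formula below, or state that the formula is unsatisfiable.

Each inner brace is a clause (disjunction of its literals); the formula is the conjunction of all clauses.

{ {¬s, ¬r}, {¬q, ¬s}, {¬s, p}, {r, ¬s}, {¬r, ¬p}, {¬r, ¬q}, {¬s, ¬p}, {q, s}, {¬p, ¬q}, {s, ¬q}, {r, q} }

Case s = False:
From the singleton clause (q), q = True.
Now (¬q) is unsatisfied and unit — conflict.
So s must be the other value — set s = True.
From the singleton clause (¬r), r = False.
Now (r) is unsatisfied and unit — conflict.
Neither s = True nor s = False works.

UNSATISFIABLE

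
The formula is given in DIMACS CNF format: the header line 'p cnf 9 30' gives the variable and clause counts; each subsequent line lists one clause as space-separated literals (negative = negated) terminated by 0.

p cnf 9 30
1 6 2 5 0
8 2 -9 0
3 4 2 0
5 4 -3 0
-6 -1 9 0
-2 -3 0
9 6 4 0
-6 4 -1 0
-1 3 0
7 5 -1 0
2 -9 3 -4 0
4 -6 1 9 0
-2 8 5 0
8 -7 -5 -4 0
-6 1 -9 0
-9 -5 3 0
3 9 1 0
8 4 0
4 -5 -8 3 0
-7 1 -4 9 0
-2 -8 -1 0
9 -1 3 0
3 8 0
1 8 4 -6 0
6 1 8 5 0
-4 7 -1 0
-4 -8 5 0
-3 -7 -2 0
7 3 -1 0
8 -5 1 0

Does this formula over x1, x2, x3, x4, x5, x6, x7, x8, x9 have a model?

Yes

Case x2 = False:
Case x8 = True:
Case x3 = True:
Case x5 = True:
Case x6 = False:
Case x9 = True:
Case x4 = True:
Case x7 = True:
All clauses hold; x1 can take either value.
A satisfying assignment: x1 ↦ False, x2 ↦ False, x3 ↦ True, x4 ↦ True, x5 ↦ True, x6 ↦ False, x7 ↦ True, x8 ↦ True, x9 ↦ True.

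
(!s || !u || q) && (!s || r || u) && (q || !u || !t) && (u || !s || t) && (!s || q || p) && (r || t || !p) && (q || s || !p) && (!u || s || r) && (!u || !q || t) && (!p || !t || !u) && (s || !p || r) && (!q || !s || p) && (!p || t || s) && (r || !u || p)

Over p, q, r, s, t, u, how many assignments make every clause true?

13

There are 2^6 = 64 truth assignments over (p, q, r, s, t, u).
Split on s. With s = true, the clauses containing s are satisfied and !s drops from the rest; 2 of the 2^5 = 32 assignments to the other variables satisfy what remains.
With s = false, by the same count on the reduced clause set, 11 assignments work.
Total: 2 + 11 = 13.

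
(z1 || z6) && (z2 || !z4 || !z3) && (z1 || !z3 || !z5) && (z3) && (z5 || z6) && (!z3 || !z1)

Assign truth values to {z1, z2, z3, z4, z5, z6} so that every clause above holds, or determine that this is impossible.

z1 ↦ false, z2 ↦ true, z3 ↦ true, z4 ↦ true, z5 ↦ false, z6 ↦ true

Unit clause (z3) forces z3 = true.
Unit clause (!z1) forces z1 = false.
Unit clause (z6) forces z6 = true.
Unit clause (!z5) forces z5 = false.
Try z2 = true.
Every clause is now satisfied; z4 is unconstrained.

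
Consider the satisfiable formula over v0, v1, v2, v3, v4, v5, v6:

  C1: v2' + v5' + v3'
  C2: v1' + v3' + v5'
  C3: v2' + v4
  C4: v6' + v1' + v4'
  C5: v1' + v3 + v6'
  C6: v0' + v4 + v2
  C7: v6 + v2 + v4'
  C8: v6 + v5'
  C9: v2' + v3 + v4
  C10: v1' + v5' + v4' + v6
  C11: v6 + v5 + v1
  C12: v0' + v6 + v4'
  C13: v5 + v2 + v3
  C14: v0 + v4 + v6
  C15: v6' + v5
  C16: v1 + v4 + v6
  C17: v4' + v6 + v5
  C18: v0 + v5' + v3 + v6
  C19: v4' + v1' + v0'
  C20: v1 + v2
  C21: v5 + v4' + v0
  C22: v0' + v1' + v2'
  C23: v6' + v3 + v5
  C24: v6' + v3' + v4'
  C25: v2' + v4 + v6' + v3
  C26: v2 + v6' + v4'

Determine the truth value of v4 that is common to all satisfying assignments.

Suppose v4 = 0.
(v2') alone gives v2 = 0.
(v0') alone gives v0 = 0.
(v6) alone gives v6 = 1.
(v5) alone gives v5 = 1.
(v1) alone gives v1 = 1.
(v3') alone gives v3 = 0.
But (v3) is also a unit clause — contradiction.
So every satisfying assignment has v4 = True.

True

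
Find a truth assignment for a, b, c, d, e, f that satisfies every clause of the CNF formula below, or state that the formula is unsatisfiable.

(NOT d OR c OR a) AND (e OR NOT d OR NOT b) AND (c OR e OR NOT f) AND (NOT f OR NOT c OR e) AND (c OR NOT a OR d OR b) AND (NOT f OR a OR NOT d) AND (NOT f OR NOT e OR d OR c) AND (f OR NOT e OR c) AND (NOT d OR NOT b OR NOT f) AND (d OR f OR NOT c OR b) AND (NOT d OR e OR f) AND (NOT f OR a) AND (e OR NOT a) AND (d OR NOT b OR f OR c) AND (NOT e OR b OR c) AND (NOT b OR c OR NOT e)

Branch on f: set f = true.
From the singleton clause (a), a = true.
From the singleton clause (e), e = true.
Branch on d: set d = true.
From the singleton clause (NOT b), b = false.
From the singleton clause (c), c = true.
All clauses are satisfied.

a=true, b=false, c=true, d=true, e=true, f=true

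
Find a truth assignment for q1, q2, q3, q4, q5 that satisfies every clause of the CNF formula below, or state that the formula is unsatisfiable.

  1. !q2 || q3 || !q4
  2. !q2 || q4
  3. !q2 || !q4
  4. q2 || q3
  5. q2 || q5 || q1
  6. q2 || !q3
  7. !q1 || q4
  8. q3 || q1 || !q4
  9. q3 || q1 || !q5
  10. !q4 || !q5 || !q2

Branch on q2: set q2 = false.
From the singleton clause (q3), q3 = true.
But (!q3) is also a unit clause — contradiction.
Backtrack on q2: now try q2 = true.
From the singleton clause (q4), q4 = true.
But (!q4) is also a unit clause — contradiction.
Both values of q2 lead to a conflict.

UNSATISFIABLE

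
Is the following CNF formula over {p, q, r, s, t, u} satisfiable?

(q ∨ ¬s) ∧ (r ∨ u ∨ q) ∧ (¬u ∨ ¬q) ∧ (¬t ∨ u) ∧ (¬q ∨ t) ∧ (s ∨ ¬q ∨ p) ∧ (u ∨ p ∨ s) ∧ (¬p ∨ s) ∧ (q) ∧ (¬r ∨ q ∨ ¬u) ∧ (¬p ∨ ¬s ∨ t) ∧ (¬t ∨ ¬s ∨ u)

The clause (q) is unit, so q = True.
The clause (¬u) is unit, so u = False.
The clause (¬t) is unit, so t = False.
Now (t) is unsatisfied and unit — conflict.
No assignment satisfies every clause.

Unsatisfiable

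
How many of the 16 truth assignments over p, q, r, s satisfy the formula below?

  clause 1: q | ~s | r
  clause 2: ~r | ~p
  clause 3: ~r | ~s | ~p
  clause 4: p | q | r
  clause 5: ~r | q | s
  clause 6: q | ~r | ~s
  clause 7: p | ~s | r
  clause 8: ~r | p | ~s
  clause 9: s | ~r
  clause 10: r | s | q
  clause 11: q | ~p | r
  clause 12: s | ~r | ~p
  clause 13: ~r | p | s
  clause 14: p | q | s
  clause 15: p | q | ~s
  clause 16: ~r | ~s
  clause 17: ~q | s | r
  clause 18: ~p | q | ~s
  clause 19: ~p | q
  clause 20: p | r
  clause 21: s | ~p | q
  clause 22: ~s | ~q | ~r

There are 2^4 = 16 truth assignments over (p, q, r, s).
Check each against the 22 clauses (columns in the order p, q, r, s):
  F F F F  ✗ fails (p | q | r)
  F F F T  ✗ fails (q | ~s | r)
  F F T F  ✗ fails (~r | q | s)
  F F T T  ✗ fails (q | ~r | ~s)
  F T F F  ✗ fails (~q | s | r)
  F T F T  ✗ fails (p | ~s | r)
  F T T F  ✗ fails (s | ~r)
  F T T T  ✗ fails (~r | p | ~s)
  T F F F  ✗ fails (r | s | q)
  T F F T  ✗ fails (q | ~s | r)
  T F T F  ✗ fails (~r | ~p)
  T F T T  ✗ fails (~r | ~p)
  T T F F  ✗ fails (~q | s | r)
  T T F T  ✓ satisfies all
  T T T F  ✗ fails (~r | ~p)
  T T T T  ✗ fails (~r | ~p)
1 of the 16 rows is a model.

1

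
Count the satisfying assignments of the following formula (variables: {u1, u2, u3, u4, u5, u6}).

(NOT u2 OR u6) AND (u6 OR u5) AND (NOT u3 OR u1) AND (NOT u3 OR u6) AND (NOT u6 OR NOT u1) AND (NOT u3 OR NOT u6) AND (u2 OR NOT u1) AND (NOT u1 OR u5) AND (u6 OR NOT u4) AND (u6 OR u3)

8

There are 2^6 = 64 truth assignments over (u1, u2, u3, u4, u5, u6).
Split on u5. With u5 = true, the clauses containing u5 are satisfied and NOT u5 drops from the rest; 4 of the 2^5 = 32 assignments to the other variables satisfy what remains.
With u5 = false, by the same count on the reduced clause set, 4 assignments work.
Total: 4 + 4 = 8.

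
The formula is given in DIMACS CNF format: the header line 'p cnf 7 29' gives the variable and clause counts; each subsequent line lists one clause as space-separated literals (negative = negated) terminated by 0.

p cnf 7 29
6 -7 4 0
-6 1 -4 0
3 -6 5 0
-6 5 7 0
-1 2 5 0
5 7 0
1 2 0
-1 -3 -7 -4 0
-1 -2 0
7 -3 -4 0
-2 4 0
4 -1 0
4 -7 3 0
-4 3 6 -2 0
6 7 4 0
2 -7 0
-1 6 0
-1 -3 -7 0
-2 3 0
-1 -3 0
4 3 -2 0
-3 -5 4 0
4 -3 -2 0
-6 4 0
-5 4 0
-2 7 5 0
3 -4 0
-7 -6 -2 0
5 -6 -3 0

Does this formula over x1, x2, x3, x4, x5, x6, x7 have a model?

Suppose x5 = True.
(x4) alone gives x4 = True.
(x3) alone gives x3 = True.
(x7) alone gives x7 = True.
(¬x1) alone gives x1 = False.
(¬x6) alone gives x6 = False.
(x2) alone gives x2 = True.
This assignment satisfies each clause.
A satisfying assignment: x1=False; x2=True; x3=True; x4=True; x5=True; x6=False; x7=True.

Yes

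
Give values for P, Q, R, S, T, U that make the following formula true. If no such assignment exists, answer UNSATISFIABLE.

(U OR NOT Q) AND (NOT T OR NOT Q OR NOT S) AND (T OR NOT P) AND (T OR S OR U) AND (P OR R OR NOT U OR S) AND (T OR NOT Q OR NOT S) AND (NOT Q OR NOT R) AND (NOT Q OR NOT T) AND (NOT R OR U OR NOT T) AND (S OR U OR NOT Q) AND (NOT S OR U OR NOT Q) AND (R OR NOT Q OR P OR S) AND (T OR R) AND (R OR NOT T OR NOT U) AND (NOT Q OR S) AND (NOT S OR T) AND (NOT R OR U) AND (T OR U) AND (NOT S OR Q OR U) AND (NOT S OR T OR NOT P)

P ↦ true,  Q ↦ false,  R ↦ true,  S ↦ true,  T ↦ true,  U ↦ true

Try U = true.
Try T = true.
Unit clause (NOT Q) forces Q = false.
Unit clause (R) forces R = true.
Every clause is now satisfied; P, S are unconstrained.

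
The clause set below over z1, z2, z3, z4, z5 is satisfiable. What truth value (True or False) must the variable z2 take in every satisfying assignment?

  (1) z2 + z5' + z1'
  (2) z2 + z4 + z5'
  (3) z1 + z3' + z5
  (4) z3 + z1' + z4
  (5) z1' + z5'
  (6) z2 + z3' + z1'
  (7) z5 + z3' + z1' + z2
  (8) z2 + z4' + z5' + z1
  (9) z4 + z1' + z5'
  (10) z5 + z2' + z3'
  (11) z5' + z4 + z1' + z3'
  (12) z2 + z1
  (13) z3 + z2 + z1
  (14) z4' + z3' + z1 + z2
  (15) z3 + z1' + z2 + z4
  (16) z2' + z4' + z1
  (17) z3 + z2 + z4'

True

Suppose z2 = 0.
From the singleton clause (z1), z1 = 1.
From the singleton clause (z5'), z5 = 0.
From the singleton clause (z3'), z3 = 0.
From the singleton clause (z4), z4 = 1.
Now (z4') is unsatisfied and unit — conflict.
So every satisfying assignment has z2 = True.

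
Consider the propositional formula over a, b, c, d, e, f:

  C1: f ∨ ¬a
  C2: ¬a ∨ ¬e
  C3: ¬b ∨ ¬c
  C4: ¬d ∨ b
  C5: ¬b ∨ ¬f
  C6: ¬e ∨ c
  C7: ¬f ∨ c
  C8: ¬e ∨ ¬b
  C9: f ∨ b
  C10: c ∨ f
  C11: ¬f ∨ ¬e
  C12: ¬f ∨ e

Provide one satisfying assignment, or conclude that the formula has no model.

UNSATISFIABLE

Try f = True.
(¬b) alone gives b = False.
(¬d) alone gives d = False.
(c) alone gives c = True.
(¬e) alone gives e = False.
But (e) is also a unit clause — contradiction.
That branch fails; take f = False instead.
(¬a) alone gives a = False.
(b) alone gives b = True.
(¬c) alone gives c = False.
But (c) is also a unit clause — contradiction.
Both values of f lead to a conflict.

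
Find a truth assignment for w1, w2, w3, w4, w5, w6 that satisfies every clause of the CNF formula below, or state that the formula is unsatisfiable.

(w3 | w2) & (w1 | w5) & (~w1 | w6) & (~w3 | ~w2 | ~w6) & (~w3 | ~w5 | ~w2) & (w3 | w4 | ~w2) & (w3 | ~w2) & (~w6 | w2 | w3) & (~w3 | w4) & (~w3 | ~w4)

Try w3 = 1.
The clause (w4) is unit, so w4 = 1.
That conflicts with the unit clause (~w4).
That branch fails; take w3 = 0 instead.
The clause (w2) is unit, so w2 = 1.
That conflicts with the unit clause (~w2).
Either choice for w3 ends in contradiction.

UNSATISFIABLE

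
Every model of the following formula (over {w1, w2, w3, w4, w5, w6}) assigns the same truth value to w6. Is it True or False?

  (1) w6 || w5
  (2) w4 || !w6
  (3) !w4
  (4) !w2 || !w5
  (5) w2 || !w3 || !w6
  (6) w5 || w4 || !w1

Suppose w6 = true.
(w4) alone gives w4 = true.
Now (!w4) is unsatisfied and unit — conflict.
So every satisfying assignment has w6 = False.

False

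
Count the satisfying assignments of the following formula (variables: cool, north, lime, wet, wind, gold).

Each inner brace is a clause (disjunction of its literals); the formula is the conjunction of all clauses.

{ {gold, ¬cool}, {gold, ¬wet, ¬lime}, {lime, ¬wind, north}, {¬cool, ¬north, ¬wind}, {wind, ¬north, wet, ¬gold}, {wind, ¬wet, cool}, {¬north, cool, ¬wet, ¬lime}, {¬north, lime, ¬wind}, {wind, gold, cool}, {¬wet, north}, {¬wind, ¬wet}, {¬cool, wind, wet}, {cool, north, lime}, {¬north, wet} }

6

There are 2^6 = 64 truth assignments over (cool, north, lime, wet, wind, gold).
Split on cool. With cool = True, the clauses containing cool are satisfied and ¬cool drops from the rest; 3 of the 2^5 = 32 assignments to the other variables satisfy what remains.
With cool = False, by the same count on the reduced clause set, 3 assignments work.
Total: 3 + 3 = 6.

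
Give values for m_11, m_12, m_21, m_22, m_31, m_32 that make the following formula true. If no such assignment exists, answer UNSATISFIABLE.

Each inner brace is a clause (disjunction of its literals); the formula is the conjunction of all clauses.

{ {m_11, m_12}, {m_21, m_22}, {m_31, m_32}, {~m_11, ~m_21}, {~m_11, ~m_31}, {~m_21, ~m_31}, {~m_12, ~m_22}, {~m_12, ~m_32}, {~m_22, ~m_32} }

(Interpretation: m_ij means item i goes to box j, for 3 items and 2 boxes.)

Try m_11 = 1.
Unit clause (~m_21) forces m_21 = 0.
Unit clause (m_22) forces m_22 = 1.
Unit clause (~m_31) forces m_31 = 0.
Unit clause (m_32) forces m_32 = 1.
But (~m_32) is also a unit clause — contradiction.
Undo m_11 and try m_11 = 0.
Unit clause (m_12) forces m_12 = 1.
Unit clause (~m_22) forces m_22 = 0.
Unit clause (m_21) forces m_21 = 1.
Unit clause (~m_31) forces m_31 = 0.
Unit clause (m_32) forces m_32 = 1.
But (~m_32) is also a unit clause — contradiction.
Either choice for m_11 ends in contradiction.

UNSATISFIABLE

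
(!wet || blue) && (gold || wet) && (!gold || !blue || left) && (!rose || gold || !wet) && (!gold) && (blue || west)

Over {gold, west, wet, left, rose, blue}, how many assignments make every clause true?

There are 2^6 = 64 truth assignments over (gold, west, wet, left, rose, blue).
Split on gold. With gold = true, the clauses containing gold are satisfied and !gold drops from the rest; 0 of the 2^5 = 32 assignments to the other variables satisfy what remains.
With gold = false, by the same count on the reduced clause set, 4 assignments work.
Total: 0 + 4 = 4.

4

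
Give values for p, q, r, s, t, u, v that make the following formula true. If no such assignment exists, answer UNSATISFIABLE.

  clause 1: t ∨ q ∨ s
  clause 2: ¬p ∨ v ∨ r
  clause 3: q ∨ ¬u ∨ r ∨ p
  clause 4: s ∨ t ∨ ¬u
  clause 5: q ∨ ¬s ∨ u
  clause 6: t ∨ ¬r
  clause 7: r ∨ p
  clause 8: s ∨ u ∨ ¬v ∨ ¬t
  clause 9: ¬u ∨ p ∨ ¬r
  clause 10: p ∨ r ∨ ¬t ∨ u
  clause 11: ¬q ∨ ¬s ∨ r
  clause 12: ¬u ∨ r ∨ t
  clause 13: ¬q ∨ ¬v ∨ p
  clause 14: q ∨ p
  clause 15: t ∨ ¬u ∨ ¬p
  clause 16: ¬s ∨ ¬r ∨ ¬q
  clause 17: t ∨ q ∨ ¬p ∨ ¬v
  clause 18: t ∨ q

p=True,  q=False,  r=True,  s=False,  t=True,  u=True,  v=False

Try t = True.
Try r = True.
Try u = True.
Unit clause (p) forces p = True.
Try s = False.
All clauses hold; q, v can take either value.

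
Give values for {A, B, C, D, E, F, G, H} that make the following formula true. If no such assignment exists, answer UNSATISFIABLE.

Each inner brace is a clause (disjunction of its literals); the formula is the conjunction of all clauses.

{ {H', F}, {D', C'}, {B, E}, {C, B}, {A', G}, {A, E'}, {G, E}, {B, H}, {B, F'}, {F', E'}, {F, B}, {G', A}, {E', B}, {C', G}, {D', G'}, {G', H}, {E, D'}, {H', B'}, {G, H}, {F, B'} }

Try H = 0.
Unit clause (B) forces B = 1.
Unit clause (G') forces G = 0.
Now (G) is unsatisfied and unit — conflict.
Undo H and try H = 1.
Unit clause (F) forces F = 1.
Unit clause (B) forces B = 1.
Now (B') is unsatisfied and unit — conflict.
Either choice for H ends in contradiction.

UNSATISFIABLE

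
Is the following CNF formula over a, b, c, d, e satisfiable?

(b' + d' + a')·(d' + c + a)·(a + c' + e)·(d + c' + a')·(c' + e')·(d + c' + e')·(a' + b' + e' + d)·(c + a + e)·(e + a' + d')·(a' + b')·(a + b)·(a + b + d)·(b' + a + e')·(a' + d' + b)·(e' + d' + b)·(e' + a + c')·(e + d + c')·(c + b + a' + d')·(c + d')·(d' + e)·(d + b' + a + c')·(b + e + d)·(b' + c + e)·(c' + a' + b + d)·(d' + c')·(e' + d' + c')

Suppose c = 0.
From the singleton clause (d'), d = 0.
Suppose a = 1.
From the singleton clause (b'), b = 0.
From the singleton clause (e), e = 1.
This assignment satisfies each clause.
A satisfying assignment: a: 1, b: 0, c: 0, d: 0, e: 1.

Satisfiable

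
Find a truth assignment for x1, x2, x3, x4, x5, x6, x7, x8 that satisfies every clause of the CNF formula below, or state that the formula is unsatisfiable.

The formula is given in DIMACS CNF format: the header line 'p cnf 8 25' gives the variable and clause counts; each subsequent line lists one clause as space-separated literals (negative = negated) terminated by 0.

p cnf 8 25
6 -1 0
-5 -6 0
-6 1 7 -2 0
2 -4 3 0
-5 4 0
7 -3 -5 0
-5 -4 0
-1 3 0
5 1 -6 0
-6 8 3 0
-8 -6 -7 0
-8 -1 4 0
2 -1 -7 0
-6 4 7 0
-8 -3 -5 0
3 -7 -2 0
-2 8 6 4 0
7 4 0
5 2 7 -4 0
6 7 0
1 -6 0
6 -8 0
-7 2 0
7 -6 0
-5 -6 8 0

x1 ↦ True,  x2 ↦ True,  x3 ↦ True,  x4 ↦ True,  x5 ↦ False,  x6 ↦ True,  x7 ↦ True,  x8 ↦ False

Branch on x6: set x6 = True.
(¬x5) alone gives x5 = False.
(x1) alone gives x1 = True.
(x3) alone gives x3 = True.
(x7) alone gives x7 = True.
(¬x8) alone gives x8 = False.
(x2) alone gives x2 = True.
Every clause is now satisfied; x4 is unconstrained.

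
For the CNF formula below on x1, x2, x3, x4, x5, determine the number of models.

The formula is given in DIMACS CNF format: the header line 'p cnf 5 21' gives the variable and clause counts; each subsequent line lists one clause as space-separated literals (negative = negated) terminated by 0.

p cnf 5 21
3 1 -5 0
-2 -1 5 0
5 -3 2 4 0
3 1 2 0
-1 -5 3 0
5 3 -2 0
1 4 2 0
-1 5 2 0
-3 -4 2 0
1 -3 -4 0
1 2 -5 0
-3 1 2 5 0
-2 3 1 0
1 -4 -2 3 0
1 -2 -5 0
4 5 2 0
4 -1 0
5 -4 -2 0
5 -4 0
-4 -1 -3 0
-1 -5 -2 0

1

There are 2^5 = 32 truth assignments over (x1, x2, x3, x4, x5).
Split on x4. With x4 = True, the clauses containing x4 are satisfied and ¬x4 drops from the rest; 0 of the 2^4 = 16 assignments to the other variables satisfy what remains.
With x4 = False, by the same count on the reduced clause set, 1 assignment works.
Total: 0 + 1 = 1.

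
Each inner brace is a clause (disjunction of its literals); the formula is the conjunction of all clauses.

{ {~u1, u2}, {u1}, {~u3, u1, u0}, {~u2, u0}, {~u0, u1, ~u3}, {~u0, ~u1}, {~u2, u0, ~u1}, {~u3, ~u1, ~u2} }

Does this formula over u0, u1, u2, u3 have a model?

The clause (u1) is unit, so u1 = 1.
The clause (u2) is unit, so u2 = 1.
The clause (u0) is unit, so u0 = 1.
Now (~u0) is unsatisfied and unit — conflict.
No assignment satisfies every clause.

No, unsatisfiable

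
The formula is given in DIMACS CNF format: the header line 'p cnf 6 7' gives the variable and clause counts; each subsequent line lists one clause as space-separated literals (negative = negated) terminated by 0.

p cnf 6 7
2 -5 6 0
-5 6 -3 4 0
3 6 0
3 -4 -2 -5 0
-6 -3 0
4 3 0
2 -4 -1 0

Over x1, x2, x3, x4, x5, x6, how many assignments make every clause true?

There are 2^6 = 64 truth assignments over (x1, x2, x3, x4, x5, x6).
Split on x4. With x4 = True, the clauses containing x4 are satisfied and ¬x4 drops from the rest; 9 of the 2^5 = 32 assignments to the other variables satisfy what remains.
With x4 = False, by the same count on the reduced clause set, 4 assignments work.
(One model: x1=F, x2=F, x3=F, x4=T, x5=F, x6=T.)
Total: 9 + 4 = 13.

13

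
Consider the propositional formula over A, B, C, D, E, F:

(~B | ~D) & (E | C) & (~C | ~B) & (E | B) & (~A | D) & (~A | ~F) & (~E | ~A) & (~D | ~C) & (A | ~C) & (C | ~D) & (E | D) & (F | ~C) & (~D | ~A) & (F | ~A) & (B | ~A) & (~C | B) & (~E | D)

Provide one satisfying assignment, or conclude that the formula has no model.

Try B = 0.
(E) alone gives E = 1.
(~A) alone gives A = 0.
(~C) alone gives C = 0.
(~D) alone gives D = 0.
That conflicts with the unit clause (D).
Undo B and try B = 1.
(~D) alone gives D = 0.
(~C) alone gives C = 0.
(E) alone gives E = 1.
That conflicts with the unit clause (~E).
Either choice for B ends in contradiction.

UNSATISFIABLE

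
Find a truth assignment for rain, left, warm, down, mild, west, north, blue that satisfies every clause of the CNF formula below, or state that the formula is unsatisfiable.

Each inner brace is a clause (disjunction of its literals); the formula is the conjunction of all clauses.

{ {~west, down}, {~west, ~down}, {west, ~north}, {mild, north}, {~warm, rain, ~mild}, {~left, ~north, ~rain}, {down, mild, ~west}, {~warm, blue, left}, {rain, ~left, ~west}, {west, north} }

Try west = 0.
The clause (~north) is unit, so north = 0.
That conflicts with the unit clause (north).
Backtrack on west: now try west = 1.
The clause (down) is unit, so down = 1.
That conflicts with the unit clause (~down).
Either choice for west ends in contradiction.

UNSATISFIABLE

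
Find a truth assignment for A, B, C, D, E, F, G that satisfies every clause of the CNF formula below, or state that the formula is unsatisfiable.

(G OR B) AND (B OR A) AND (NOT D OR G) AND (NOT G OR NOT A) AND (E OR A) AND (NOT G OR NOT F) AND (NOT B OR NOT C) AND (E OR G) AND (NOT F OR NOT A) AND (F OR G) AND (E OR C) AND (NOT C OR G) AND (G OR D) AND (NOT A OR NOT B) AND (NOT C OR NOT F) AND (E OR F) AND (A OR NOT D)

Case G = true:
The clause (NOT A) is unit, so A = false.
The clause (B) is unit, so B = true.
The clause (E) is unit, so E = true.
The clause (NOT F) is unit, so F = false.
The clause (NOT C) is unit, so C = false.
The clause (NOT D) is unit, so D = false.
This assignment satisfies each clause.

A=false, B=true, C=false, D=false, E=true, F=false, G=true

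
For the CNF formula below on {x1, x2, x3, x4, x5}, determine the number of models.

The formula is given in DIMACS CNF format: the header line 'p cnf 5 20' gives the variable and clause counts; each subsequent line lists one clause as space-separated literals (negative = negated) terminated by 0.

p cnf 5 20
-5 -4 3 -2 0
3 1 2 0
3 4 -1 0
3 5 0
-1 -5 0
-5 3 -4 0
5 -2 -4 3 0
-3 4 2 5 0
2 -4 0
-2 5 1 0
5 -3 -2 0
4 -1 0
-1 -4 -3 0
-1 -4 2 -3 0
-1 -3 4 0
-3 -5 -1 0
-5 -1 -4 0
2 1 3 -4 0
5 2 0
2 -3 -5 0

3

There are 2^5 = 32 truth assignments over (x1, x2, x3, x4, x5).
Split on x2. With x2 = True, the clauses containing x2 are satisfied and ¬x2 drops from the rest; 3 of the 2^4 = 16 assignments to the other variables satisfy what remains.
With x2 = False, by the same count on the reduced clause set, 0 assignments work.
Total: 3 + 0 = 3.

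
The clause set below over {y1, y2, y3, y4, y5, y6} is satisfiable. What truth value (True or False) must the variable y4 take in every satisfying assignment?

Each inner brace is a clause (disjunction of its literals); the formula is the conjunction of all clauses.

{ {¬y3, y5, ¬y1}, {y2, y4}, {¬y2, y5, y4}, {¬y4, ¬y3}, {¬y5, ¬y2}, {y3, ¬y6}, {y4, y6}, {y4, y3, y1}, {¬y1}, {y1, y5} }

True

Suppose y4 = False.
From the singleton clause (y2), y2 = True.
From the singleton clause (y5), y5 = True.
That conflicts with the unit clause (¬y5).
So every satisfying assignment has y4 = True.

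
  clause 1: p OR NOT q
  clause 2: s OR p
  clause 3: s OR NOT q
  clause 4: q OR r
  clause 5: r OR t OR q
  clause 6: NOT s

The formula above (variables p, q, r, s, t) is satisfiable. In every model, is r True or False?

True

Suppose r = false.
(q) alone gives q = true.
(p) alone gives p = true.
(s) alone gives s = true.
But (NOT s) is also a unit clause — contradiction.
So every satisfying assignment has r = True.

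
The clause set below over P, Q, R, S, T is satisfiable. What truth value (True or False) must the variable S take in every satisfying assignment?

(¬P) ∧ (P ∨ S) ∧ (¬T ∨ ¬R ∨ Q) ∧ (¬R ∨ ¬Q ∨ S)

Suppose S = False.
Unit clause (¬P) forces P = False.
That conflicts with the unit clause (P).
So every satisfying assignment has S = True.

True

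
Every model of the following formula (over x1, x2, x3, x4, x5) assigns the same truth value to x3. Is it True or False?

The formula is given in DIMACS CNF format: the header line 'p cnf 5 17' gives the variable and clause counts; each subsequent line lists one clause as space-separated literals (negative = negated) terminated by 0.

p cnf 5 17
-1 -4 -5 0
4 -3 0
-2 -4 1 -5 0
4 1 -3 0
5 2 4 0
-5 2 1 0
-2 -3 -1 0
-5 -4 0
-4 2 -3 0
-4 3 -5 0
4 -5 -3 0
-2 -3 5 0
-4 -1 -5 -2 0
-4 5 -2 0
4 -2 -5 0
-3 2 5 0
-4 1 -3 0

False

Suppose x3 = True.
(x4) alone gives x4 = True.
(¬x5) alone gives x5 = False.
(x2) alone gives x2 = True.
That conflicts with the unit clause (¬x2).
So every satisfying assignment has x3 = False.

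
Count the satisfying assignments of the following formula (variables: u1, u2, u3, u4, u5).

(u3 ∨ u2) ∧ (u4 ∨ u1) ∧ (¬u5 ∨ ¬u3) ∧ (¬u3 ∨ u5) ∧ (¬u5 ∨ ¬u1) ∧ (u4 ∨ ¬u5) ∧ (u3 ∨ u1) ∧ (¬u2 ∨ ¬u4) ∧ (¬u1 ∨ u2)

There are 2^5 = 32 truth assignments over (u1, u2, u3, u4, u5).
Split on u2. With u2 = True, the clauses containing u2 are satisfied and ¬u2 drops from the rest; 1 of the 2^4 = 16 assignments to the other variables satisfy what remains.
With u2 = False, by the same count on the reduced clause set, 0 assignments work.
Total: 1 + 0 = 1.

1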